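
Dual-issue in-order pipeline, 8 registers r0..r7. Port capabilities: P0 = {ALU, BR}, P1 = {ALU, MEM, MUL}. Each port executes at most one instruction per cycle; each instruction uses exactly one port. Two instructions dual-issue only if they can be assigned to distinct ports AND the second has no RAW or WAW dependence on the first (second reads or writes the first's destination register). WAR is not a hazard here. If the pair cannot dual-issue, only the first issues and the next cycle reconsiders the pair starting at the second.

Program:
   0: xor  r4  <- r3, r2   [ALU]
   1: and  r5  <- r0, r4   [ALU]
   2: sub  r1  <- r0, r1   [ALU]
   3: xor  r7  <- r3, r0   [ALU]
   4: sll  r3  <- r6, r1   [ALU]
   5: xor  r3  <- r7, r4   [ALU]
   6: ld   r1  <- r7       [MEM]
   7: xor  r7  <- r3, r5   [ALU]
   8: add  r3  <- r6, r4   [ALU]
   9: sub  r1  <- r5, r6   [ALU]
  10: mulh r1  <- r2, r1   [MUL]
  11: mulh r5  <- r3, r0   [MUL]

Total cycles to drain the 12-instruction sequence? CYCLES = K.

0. xor @i0  | RAW r4
1. and;sub @i1+i2  | pair
2. xor;sll @i3+i4  | pair
3. xor;ld @i5+i6  | pair
4. xor;add @i7+i8  | pair
5. sub @i9  | RAW+WAW r1
6. mulh @i10  | no-port MUL/MUL
7. mulh @i11  | tail

CYCLES = 8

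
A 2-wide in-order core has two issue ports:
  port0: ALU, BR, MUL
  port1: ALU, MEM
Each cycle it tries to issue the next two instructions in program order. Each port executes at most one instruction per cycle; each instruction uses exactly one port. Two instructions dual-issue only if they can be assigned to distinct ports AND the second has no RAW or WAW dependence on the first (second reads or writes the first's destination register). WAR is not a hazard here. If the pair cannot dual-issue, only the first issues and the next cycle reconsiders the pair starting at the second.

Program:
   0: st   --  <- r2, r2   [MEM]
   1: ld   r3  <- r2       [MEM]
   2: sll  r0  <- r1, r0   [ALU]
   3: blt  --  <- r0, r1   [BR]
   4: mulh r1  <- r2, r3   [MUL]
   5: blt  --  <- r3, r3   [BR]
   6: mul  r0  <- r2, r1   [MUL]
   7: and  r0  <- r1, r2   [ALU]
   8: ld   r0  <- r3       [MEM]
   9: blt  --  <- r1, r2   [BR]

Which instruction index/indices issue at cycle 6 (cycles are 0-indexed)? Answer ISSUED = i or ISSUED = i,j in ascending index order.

ISSUED = 7

0. st @i0  | no-port MEM/MEM
1. ld;sll @i1,i2  | pair
2. blt @i3  | no-port BR/MUL
3. mulh @i4  | no-port MUL/BR
4. blt @i5  | no-port BR/MUL
5. mul @i6  | WAW r0
6. and @i7  | WAW r0
7. ld;blt @i8,i9  | pair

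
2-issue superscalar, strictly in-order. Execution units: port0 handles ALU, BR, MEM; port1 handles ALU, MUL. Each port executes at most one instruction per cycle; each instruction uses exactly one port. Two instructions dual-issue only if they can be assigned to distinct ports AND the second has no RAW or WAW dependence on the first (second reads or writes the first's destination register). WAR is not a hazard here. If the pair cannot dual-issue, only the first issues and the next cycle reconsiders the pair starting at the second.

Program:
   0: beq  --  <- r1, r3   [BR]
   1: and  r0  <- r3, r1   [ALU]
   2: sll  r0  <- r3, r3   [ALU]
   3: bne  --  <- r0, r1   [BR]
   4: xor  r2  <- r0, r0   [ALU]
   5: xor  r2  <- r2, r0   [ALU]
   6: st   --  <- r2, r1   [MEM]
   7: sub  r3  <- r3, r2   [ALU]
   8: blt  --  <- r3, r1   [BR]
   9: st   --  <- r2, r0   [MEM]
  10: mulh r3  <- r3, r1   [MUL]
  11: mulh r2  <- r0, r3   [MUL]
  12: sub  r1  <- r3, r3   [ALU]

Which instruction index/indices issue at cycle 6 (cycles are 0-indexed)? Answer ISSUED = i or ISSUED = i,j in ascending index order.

ISSUED = 9,10

t=0 i0&i1:beq.BR;and.ALU ; pair
t=1 i2:sll.ALU ; RAW r0
t=2 i3&i4:bne.BR;xor.ALU ; pair
t=3 i5:xor.ALU ; RAW r2
t=4 i6&i7:st.MEM;sub.ALU ; pair
t=5 i8:blt.BR ; no-port BR/MEM
t=6 i9&i10:st.MEM;mulh.MUL ; pair
t=7 i11&i12:mulh.MUL;sub.ALU ; pair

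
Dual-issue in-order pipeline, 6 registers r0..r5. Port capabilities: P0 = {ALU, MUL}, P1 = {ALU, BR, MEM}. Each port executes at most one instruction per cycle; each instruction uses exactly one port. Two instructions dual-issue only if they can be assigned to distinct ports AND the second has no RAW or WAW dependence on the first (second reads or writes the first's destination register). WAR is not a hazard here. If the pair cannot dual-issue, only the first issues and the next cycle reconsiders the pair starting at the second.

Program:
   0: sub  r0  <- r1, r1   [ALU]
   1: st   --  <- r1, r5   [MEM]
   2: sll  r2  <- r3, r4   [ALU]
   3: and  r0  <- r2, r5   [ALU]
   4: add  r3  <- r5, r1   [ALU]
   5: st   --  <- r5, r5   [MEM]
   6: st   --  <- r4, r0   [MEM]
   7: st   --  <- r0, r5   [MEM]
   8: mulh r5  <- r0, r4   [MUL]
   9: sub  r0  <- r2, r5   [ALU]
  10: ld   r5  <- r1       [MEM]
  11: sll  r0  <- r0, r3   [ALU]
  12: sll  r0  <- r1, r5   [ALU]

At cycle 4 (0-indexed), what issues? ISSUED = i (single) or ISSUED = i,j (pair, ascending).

ISSUED = 6

t=0 i0&i1:sub.ALU st.MEM ; 2-wide
t=1 i2:sll.ALU ; RAW r2
t=2 i3&i4:and.ALU add.ALU ; 2-wide
t=3 i5:st.MEM ; no-port MEM/MEM
t=4 i6:st.MEM ; no-port MEM/MEM
t=5 i7&i8:st.MEM mulh.MUL ; 2-wide
t=6 i9&i10:sub.ALU ld.MEM ; 2-wide
t=7 i11:sll.ALU ; WAW r0
t=8 i12:sll.ALU ; tail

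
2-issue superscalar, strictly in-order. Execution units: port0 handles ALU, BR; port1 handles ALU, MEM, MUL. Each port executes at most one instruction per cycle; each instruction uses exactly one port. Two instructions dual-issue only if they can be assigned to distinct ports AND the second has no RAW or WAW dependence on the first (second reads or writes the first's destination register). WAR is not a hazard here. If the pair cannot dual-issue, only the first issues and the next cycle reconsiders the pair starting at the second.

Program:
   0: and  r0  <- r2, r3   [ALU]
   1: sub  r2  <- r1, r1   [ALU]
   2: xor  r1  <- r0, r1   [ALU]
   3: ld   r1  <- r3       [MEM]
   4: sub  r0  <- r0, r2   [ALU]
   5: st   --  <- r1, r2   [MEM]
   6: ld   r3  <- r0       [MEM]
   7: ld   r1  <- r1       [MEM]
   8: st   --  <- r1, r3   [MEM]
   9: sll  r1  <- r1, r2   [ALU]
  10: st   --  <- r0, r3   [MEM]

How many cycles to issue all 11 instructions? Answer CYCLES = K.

CYCLES = 8

c0: i0&i1 and+sub  dual
c1: i2 xor  WAW r1
c2: i3&i4 ld+sub  dual
c3: i5 st  no-port MEM/MEM
c4: i6 ld  no-port MEM/MEM
c5: i7 ld  no-port MEM/MEM
c6: i8&i9 st+sll  dual
c7: i10 st  tail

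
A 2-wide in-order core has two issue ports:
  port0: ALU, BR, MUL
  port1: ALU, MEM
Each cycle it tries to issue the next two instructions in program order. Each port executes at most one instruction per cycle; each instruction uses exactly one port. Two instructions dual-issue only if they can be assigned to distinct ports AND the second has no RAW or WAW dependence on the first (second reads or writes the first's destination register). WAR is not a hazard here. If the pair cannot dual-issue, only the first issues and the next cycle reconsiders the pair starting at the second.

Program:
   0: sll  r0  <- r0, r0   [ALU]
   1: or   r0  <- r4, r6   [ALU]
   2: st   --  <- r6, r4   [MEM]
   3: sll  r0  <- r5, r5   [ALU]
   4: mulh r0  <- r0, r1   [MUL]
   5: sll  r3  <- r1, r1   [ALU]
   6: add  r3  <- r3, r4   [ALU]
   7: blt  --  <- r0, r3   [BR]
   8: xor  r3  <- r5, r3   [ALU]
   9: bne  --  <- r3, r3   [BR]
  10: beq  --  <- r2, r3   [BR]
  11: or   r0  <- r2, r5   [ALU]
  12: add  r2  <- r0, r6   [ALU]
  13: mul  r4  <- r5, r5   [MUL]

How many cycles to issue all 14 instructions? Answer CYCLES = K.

0. sll @i0  | WAW r0
1. or+st @i1/i2  | 2-wide
2. sll @i3  | RAW+WAW r0
3. mulh+sll @i4/i5  | 2-wide
4. add @i6  | RAW r3
5. blt+xor @i7/i8  | 2-wide
6. bne @i9  | no-port BR/BR
7. beq+or @i10/i11  | 2-wide
8. add+mul @i12/i13  | 2-wide

CYCLES = 9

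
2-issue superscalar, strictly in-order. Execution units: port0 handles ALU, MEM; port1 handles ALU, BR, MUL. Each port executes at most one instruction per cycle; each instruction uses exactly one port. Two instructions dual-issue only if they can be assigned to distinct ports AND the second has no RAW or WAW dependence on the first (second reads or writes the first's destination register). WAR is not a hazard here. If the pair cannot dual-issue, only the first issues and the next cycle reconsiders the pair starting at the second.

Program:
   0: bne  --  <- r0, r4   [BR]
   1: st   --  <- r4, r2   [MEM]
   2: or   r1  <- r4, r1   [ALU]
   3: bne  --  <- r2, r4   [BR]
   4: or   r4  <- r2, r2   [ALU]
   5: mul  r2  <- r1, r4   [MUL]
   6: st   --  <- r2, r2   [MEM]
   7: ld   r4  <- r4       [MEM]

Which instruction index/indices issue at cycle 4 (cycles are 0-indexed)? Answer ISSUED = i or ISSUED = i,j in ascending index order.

ISSUED = 6

[0] i0+i1  bne.BR+st.MEM  -- pair
[1] i2+i3  or.ALU+bne.BR  -- pair
[2] i4  or.ALU  -- RAW r4
[3] i5  mul.MUL  -- RAW r2
[4] i6  st.MEM  -- no-port MEM/MEM
[5] i7  ld.MEM  -- tail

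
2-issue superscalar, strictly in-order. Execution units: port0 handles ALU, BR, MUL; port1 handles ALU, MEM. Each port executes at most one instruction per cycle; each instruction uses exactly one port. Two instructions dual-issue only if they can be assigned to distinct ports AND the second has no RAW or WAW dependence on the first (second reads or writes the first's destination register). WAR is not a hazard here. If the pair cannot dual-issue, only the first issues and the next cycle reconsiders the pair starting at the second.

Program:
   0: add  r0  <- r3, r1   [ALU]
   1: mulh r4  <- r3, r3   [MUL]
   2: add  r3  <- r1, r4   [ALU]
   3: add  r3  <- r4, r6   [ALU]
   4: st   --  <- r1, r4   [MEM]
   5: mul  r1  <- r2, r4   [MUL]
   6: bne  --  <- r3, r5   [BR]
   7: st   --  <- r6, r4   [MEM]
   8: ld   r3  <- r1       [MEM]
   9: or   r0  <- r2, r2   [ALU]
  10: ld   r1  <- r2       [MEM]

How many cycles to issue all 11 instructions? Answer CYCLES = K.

CYCLES = 7

0. add.ALU;mulh.MUL @i0&i1  | 2-wide
1. add.ALU @i2  | WAW r3
2. add.ALU;st.MEM @i3&i4  | 2-wide
3. mul.MUL @i5  | no-port MUL/BR
4. bne.BR;st.MEM @i6&i7  | 2-wide
5. ld.MEM;or.ALU @i8&i9  | 2-wide
6. ld.MEM @i10  | tail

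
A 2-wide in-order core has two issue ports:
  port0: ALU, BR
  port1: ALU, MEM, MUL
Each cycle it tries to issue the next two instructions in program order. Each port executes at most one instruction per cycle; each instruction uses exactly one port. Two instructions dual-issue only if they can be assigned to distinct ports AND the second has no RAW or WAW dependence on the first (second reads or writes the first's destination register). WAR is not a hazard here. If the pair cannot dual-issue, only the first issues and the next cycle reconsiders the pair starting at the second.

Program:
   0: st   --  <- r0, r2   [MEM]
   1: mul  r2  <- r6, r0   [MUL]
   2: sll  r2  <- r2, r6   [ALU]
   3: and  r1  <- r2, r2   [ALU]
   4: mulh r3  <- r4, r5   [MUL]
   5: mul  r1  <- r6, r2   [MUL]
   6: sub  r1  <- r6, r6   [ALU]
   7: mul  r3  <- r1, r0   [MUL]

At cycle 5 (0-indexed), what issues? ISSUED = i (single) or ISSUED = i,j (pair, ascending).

t=0 i0:st.MEM ; no-port MEM/MUL
t=1 i1:mul.MUL ; RAW+WAW r2
t=2 i2:sll.ALU ; RAW r2
t=3 i3,i4:and.ALU mulh.MUL ; dual
t=4 i5:mul.MUL ; WAW r1
t=5 i6:sub.ALU ; RAW r1
t=6 i7:mul.MUL ; tail

ISSUED = 6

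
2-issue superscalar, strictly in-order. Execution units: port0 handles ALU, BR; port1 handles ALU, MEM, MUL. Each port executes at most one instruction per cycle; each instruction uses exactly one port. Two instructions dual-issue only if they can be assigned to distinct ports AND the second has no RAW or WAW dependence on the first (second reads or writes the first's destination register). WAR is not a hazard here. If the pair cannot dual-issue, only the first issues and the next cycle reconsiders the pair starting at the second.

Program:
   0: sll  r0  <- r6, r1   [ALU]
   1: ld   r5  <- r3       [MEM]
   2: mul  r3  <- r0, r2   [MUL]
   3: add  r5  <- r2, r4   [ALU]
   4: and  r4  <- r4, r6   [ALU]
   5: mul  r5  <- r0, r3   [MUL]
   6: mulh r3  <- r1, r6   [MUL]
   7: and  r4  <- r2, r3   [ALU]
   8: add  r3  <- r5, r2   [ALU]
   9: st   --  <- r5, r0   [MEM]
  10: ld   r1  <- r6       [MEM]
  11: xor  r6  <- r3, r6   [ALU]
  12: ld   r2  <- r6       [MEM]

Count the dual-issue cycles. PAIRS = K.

c0: i0,i1 sll.ALU ld.MEM  2-wide
c1: i2,i3 mul.MUL add.ALU  2-wide
c2: i4,i5 and.ALU mul.MUL  2-wide
c3: i6 mulh.MUL  RAW r3
c4: i7,i8 and.ALU add.ALU  2-wide
c5: i9 st.MEM  no-port MEM/MEM
c6: i10,i11 ld.MEM xor.ALU  2-wide
c7: i12 ld.MEM  tail

PAIRS = 5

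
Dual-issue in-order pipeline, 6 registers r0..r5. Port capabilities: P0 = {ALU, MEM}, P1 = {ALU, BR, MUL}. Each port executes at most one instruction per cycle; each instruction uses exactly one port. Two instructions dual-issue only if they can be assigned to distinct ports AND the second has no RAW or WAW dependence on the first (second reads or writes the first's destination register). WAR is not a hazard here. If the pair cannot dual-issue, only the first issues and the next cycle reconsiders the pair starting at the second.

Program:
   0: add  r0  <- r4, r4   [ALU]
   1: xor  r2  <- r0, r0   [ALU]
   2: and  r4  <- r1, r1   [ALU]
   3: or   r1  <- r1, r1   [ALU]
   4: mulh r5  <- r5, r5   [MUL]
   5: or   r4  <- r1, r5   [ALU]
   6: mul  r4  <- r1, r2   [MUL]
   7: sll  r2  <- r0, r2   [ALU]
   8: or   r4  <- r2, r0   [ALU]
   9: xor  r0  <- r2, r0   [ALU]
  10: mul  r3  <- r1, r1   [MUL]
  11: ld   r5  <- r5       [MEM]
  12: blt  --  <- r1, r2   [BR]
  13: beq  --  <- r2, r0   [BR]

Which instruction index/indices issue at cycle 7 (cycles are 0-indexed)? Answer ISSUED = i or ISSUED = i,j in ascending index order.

ISSUED = 12

#0 head=0: add i0 RAW r0
#1 head=1: xor and i1&i2 dual
#2 head=3: or mulh i3&i4 dual
#3 head=5: or i5 WAW r4
#4 head=6: mul sll i6&i7 dual
#5 head=8: or xor i8&i9 dual
#6 head=10: mul ld i10&i11 dual
#7 head=12: blt i12 no-port BR/BR
#8 head=13: beq i13 tail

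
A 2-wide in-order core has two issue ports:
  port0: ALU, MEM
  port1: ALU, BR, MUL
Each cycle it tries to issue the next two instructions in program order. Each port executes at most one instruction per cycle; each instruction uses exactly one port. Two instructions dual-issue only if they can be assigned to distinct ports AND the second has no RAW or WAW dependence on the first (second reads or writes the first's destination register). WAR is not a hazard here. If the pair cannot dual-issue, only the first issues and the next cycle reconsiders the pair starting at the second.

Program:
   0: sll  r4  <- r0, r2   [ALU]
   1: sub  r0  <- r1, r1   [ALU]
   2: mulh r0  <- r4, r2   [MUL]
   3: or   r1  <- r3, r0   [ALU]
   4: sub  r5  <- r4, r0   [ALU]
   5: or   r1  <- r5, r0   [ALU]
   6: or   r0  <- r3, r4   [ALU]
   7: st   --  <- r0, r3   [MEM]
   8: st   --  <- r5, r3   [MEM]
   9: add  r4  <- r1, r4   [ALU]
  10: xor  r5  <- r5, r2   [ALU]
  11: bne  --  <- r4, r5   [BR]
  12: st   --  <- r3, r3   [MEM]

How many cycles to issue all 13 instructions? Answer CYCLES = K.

c0: i0/i1 sll+sub  dual
c1: i2 mulh  RAW r0
c2: i3/i4 or+sub  dual
c3: i5/i6 or+or  dual
c4: i7 st  no-port MEM/MEM
c5: i8/i9 st+add  dual
c6: i10 xor  RAW r5
c7: i11/i12 bne+st  dual

CYCLES = 8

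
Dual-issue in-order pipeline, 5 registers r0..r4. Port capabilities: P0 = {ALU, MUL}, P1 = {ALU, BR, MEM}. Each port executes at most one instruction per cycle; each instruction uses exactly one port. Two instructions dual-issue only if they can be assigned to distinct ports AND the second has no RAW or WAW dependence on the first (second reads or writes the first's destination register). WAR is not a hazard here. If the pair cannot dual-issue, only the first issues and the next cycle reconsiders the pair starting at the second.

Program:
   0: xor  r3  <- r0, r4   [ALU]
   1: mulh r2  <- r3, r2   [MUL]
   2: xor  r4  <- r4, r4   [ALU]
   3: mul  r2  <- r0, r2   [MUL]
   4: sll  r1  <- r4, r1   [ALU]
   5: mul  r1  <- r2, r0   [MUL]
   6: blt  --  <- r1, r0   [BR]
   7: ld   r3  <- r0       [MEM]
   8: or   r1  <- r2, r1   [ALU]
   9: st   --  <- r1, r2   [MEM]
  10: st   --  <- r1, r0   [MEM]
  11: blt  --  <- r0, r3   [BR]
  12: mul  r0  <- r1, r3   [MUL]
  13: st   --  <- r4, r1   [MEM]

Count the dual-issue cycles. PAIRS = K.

#0 head=0: xor.ALU i0 RAW r3
#1 head=1: mulh.MUL/xor.ALU i1&i2 2-wide
#2 head=3: mul.MUL/sll.ALU i3&i4 2-wide
#3 head=5: mul.MUL i5 RAW r1
#4 head=6: blt.BR i6 no-port BR/MEM
#5 head=7: ld.MEM/or.ALU i7&i8 2-wide
#6 head=9: st.MEM i9 no-port MEM/MEM
#7 head=10: st.MEM i10 no-port MEM/BR
#8 head=11: blt.BR/mul.MUL i11&i12 2-wide
#9 head=13: st.MEM i13 tail

PAIRS = 4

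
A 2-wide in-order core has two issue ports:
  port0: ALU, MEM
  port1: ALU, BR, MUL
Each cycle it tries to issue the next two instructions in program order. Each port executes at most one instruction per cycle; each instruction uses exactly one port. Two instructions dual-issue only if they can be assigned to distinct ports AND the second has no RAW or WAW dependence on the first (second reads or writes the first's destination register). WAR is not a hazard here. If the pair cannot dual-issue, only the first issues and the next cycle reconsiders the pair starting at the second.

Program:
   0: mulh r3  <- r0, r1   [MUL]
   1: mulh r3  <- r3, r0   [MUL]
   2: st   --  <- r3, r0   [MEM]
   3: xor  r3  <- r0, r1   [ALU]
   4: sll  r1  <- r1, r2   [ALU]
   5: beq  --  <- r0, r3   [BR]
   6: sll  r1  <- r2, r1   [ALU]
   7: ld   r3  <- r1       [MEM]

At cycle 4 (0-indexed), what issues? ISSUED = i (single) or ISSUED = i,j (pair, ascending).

t=0 i0:mulh ; no-port MUL/MUL
t=1 i1:mulh ; RAW r3
t=2 i2&i3:st;xor ; pair
t=3 i4&i5:sll;beq ; pair
t=4 i6:sll ; RAW r1
t=5 i7:ld ; tail

ISSUED = 6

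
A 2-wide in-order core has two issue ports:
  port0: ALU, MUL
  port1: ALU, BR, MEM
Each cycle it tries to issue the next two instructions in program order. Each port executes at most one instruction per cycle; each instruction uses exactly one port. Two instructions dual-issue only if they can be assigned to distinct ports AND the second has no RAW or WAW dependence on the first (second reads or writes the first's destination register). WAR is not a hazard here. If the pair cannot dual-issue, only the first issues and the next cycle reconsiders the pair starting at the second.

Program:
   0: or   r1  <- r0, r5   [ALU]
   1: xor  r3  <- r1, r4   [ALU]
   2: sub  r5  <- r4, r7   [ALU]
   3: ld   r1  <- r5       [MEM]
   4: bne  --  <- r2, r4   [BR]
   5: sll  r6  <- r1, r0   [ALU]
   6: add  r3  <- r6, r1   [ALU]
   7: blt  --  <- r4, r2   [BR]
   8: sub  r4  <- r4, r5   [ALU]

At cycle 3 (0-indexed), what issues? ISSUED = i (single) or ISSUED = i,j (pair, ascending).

0. or.ALU @i0  | RAW r1
1. xor.ALU/sub.ALU @i1&i2  | dual
2. ld.MEM @i3  | no-port MEM/BR
3. bne.BR/sll.ALU @i4&i5  | dual
4. add.ALU/blt.BR @i6&i7  | dual
5. sub.ALU @i8  | tail

ISSUED = 4,5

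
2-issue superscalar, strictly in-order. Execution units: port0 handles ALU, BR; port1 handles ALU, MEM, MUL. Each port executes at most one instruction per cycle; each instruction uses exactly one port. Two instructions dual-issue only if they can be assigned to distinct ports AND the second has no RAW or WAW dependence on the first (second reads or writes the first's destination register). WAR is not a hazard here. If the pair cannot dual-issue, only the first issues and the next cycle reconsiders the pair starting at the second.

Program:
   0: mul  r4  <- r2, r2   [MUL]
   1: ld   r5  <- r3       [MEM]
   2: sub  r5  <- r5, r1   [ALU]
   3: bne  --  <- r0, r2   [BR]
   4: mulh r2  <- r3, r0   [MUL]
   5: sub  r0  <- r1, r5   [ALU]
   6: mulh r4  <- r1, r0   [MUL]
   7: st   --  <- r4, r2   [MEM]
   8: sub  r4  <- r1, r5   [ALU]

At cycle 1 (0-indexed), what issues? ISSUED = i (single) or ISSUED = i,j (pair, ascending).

ISSUED = 1

#0 head=0: mul.MUL i0 no-port MUL/MEM
#1 head=1: ld.MEM i1 RAW+WAW r5
#2 head=2: sub.ALU/bne.BR i2,i3 2-wide
#3 head=4: mulh.MUL/sub.ALU i4,i5 2-wide
#4 head=6: mulh.MUL i6 no-port MUL/MEM
#5 head=7: st.MEM/sub.ALU i7,i8 2-wide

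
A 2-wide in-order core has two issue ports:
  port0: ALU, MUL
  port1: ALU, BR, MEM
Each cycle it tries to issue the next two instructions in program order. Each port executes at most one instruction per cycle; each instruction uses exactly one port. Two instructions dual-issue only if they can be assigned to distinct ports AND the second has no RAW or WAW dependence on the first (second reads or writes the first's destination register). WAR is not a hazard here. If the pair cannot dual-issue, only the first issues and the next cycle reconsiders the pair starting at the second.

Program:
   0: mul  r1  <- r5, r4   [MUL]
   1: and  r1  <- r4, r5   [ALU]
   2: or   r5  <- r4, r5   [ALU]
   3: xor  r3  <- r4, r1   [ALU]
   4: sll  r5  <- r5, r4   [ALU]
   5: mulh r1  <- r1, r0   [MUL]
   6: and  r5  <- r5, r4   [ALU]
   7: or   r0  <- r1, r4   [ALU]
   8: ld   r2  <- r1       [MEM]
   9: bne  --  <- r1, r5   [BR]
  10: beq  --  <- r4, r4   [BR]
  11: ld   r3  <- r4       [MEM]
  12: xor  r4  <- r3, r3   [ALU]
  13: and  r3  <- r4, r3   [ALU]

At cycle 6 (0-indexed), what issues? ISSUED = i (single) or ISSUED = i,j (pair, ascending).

c0: i0 mul.MUL  WAW r1
c1: i1&i2 and.ALU or.ALU  dual
c2: i3&i4 xor.ALU sll.ALU  dual
c3: i5&i6 mulh.MUL and.ALU  dual
c4: i7&i8 or.ALU ld.MEM  dual
c5: i9 bne.BR  no-port BR/BR
c6: i10 beq.BR  no-port BR/MEM
c7: i11 ld.MEM  RAW r3
c8: i12 xor.ALU  RAW r4
c9: i13 and.ALU  tail

ISSUED = 10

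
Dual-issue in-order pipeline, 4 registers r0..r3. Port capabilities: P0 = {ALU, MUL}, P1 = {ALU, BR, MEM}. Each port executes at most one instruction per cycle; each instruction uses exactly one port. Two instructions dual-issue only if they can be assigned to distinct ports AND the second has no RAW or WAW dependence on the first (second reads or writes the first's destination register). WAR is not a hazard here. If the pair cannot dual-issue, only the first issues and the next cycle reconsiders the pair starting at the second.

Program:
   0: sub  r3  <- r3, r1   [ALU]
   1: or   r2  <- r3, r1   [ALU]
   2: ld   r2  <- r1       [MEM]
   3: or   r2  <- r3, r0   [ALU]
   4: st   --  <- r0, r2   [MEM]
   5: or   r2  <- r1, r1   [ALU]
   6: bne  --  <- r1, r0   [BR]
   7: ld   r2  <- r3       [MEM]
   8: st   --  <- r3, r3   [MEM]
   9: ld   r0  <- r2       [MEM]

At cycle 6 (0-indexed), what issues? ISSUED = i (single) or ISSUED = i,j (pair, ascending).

ISSUED = 7

0. sub @i0  | RAW r3
1. or @i1  | WAW r2
2. ld @i2  | WAW r2
3. or @i3  | RAW r2
4. st/or @i4/i5  | dual
5. bne @i6  | no-port BR/MEM
6. ld @i7  | no-port MEM/MEM
7. st @i8  | no-port MEM/MEM
8. ld @i9  | tail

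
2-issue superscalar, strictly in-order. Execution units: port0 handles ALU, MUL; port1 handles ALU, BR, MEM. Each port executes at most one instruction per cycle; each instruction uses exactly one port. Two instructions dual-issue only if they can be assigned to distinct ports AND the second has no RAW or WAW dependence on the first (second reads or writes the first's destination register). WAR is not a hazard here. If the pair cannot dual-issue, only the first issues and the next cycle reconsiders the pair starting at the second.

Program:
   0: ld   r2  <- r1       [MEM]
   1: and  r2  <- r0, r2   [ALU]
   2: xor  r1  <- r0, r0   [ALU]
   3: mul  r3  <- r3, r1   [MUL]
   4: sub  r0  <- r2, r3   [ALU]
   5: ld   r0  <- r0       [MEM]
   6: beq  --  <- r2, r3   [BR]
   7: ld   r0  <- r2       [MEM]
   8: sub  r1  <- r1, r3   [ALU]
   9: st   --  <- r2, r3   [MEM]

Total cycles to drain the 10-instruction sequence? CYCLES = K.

CYCLES = 8

t=0 i0:ld ; RAW+WAW r2
t=1 i1,i2:and+xor ; dual
t=2 i3:mul ; RAW r3
t=3 i4:sub ; RAW+WAW r0
t=4 i5:ld ; no-port MEM/BR
t=5 i6:beq ; no-port BR/MEM
t=6 i7,i8:ld+sub ; dual
t=7 i9:st ; tail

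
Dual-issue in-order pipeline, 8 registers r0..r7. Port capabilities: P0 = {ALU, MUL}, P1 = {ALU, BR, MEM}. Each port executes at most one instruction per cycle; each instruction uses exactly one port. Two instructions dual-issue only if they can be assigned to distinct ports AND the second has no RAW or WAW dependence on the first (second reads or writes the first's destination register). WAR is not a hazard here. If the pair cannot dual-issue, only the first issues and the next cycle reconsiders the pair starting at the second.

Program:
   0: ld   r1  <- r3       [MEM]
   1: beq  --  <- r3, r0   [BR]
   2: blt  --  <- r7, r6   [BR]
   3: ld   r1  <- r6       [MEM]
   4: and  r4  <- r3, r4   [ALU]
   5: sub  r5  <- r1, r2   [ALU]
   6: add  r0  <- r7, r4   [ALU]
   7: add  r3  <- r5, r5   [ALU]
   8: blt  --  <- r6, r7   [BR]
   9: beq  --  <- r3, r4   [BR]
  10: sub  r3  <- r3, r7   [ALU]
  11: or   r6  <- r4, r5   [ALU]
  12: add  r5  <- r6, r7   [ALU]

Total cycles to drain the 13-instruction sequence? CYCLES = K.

[0] i0  ld.MEM  -- no-port MEM/BR
[1] i1  beq.BR  -- no-port BR/BR
[2] i2  blt.BR  -- no-port BR/MEM
[3] i3/i4  ld.MEM+and.ALU  -- pair
[4] i5/i6  sub.ALU+add.ALU  -- pair
[5] i7/i8  add.ALU+blt.BR  -- pair
[6] i9/i10  beq.BR+sub.ALU  -- pair
[7] i11  or.ALU  -- RAW r6
[8] i12  add.ALU  -- tail

CYCLES = 9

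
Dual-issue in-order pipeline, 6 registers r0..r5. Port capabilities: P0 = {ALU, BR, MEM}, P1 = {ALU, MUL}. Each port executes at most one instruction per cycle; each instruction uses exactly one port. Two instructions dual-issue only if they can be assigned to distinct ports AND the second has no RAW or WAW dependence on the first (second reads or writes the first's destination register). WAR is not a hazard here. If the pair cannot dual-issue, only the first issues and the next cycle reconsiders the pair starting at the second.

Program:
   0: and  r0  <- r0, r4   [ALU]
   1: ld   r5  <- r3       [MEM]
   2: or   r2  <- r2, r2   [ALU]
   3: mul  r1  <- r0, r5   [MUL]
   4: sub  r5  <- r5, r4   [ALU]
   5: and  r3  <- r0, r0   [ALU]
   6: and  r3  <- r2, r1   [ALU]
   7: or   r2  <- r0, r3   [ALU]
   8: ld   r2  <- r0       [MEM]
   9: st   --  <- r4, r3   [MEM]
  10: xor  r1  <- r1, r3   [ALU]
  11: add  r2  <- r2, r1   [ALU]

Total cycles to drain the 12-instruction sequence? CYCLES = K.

CYCLES = 8

0. and.ALU ld.MEM @i0+i1  | 2-wide
1. or.ALU mul.MUL @i2+i3  | 2-wide
2. sub.ALU and.ALU @i4+i5  | 2-wide
3. and.ALU @i6  | RAW r3
4. or.ALU @i7  | WAW r2
5. ld.MEM @i8  | no-port MEM/MEM
6. st.MEM xor.ALU @i9+i10  | 2-wide
7. add.ALU @i11  | tail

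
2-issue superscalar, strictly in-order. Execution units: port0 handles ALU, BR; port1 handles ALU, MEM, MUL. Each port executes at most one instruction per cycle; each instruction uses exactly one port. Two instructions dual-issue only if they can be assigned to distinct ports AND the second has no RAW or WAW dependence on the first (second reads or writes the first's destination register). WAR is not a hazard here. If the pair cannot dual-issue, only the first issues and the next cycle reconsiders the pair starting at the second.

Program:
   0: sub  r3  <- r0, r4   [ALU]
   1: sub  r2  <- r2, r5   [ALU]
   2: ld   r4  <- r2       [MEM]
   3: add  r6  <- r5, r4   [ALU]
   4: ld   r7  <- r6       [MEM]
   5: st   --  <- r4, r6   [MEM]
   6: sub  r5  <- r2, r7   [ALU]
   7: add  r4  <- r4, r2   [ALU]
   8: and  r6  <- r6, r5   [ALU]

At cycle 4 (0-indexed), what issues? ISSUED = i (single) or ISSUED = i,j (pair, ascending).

t=0 i0+i1:sub.ALU;sub.ALU ; pair
t=1 i2:ld.MEM ; RAW r4
t=2 i3:add.ALU ; RAW r6
t=3 i4:ld.MEM ; no-port MEM/MEM
t=4 i5+i6:st.MEM;sub.ALU ; pair
t=5 i7+i8:add.ALU;and.ALU ; pair

ISSUED = 5,6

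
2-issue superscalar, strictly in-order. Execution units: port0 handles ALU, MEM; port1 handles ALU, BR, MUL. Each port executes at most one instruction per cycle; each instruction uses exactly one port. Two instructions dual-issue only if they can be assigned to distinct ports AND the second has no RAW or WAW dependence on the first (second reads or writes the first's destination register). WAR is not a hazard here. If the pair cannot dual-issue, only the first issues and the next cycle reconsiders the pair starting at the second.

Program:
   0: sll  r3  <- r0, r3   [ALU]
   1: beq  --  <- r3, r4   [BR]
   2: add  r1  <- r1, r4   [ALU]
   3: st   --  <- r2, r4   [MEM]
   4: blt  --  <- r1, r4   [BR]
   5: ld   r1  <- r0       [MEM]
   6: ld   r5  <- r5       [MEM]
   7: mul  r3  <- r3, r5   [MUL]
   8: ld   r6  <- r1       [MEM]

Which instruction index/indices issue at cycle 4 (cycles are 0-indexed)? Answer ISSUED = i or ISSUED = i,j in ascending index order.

ISSUED = 6

0. sll @i0  | RAW r3
1. beq;add @i1+i2  | dual
2. st;blt @i3+i4  | dual
3. ld @i5  | no-port MEM/MEM
4. ld @i6  | RAW r5
5. mul;ld @i7+i8  | dual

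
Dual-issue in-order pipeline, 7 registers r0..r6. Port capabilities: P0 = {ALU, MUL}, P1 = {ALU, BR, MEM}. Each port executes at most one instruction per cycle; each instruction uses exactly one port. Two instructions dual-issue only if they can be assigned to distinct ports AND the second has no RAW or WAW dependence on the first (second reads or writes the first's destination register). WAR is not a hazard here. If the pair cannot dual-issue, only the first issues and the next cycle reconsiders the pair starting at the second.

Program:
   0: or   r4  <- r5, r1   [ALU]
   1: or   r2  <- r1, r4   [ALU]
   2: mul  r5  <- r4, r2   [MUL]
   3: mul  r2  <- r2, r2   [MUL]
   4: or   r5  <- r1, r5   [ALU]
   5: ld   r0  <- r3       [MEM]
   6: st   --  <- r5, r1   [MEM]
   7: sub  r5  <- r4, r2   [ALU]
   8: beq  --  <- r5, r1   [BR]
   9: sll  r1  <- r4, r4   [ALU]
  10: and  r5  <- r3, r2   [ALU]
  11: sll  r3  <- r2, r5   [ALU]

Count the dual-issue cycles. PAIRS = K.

PAIRS = 3

  cy0 -> i0 (or.ALU) RAW r4
  cy1 -> i1 (or.ALU) RAW r2
  cy2 -> i2 (mul.MUL) no-port MUL/MUL
  cy3 -> i3&i4 (mul.MUL+or.ALU) dual
  cy4 -> i5 (ld.MEM) no-port MEM/MEM
  cy5 -> i6&i7 (st.MEM+sub.ALU) dual
  cy6 -> i8&i9 (beq.BR+sll.ALU) dual
  cy7 -> i10 (and.ALU) RAW r5
  cy8 -> i11 (sll.ALU) tail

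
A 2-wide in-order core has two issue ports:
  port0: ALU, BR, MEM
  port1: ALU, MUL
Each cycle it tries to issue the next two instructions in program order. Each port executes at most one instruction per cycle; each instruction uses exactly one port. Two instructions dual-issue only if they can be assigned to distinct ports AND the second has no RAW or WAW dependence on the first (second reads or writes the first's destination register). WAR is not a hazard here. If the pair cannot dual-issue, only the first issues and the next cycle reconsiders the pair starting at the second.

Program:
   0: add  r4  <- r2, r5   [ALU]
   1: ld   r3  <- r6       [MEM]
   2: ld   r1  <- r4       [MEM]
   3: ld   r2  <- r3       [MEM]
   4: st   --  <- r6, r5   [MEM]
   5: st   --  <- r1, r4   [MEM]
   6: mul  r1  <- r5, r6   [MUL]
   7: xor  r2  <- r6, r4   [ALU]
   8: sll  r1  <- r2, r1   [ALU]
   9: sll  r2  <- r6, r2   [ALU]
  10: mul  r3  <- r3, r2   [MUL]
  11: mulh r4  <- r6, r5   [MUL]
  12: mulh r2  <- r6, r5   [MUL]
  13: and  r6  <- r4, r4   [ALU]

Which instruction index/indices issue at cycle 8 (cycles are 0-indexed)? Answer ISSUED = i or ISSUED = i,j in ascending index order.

ISSUED = 11

c0: i0/i1 add/ld  pair
c1: i2 ld  no-port MEM/MEM
c2: i3 ld  no-port MEM/MEM
c3: i4 st  no-port MEM/MEM
c4: i5/i6 st/mul  pair
c5: i7 xor  RAW r2
c6: i8/i9 sll/sll  pair
c7: i10 mul  no-port MUL/MUL
c8: i11 mulh  no-port MUL/MUL
c9: i12/i13 mulh/and  pair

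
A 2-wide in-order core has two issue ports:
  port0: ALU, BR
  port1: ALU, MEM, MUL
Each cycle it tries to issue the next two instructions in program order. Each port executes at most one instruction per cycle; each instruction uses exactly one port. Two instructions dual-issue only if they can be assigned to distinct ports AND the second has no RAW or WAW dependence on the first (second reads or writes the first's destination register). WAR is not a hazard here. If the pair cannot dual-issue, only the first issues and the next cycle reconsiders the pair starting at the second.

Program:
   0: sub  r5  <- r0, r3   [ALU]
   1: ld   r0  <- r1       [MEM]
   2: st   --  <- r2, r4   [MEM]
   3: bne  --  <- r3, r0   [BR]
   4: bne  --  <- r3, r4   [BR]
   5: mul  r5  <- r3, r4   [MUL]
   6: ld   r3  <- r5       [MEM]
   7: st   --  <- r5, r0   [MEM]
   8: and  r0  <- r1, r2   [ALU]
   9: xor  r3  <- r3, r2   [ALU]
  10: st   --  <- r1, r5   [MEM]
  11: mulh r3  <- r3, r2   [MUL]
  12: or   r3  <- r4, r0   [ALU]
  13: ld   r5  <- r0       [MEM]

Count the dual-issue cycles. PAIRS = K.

PAIRS = 6

t=0 i0/i1:sub;ld ; 2-wide
t=1 i2/i3:st;bne ; 2-wide
t=2 i4/i5:bne;mul ; 2-wide
t=3 i6:ld ; no-port MEM/MEM
t=4 i7/i8:st;and ; 2-wide
t=5 i9/i10:xor;st ; 2-wide
t=6 i11:mulh ; WAW r3
t=7 i12/i13:or;ld ; 2-wide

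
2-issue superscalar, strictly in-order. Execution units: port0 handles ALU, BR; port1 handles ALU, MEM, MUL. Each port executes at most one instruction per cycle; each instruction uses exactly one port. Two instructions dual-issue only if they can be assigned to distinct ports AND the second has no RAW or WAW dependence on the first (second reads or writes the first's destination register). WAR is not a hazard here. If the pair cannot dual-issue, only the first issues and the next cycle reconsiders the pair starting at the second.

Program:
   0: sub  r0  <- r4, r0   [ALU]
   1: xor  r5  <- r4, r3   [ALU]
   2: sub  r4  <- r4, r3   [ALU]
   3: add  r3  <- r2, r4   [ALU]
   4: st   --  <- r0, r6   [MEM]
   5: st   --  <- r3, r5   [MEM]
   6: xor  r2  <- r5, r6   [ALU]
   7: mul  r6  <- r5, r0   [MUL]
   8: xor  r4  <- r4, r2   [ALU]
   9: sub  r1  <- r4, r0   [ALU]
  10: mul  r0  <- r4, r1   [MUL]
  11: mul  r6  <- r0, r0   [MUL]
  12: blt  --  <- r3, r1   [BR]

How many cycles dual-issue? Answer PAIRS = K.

PAIRS = 5

#0 head=0: sub.ALU/xor.ALU i0+i1 pair
#1 head=2: sub.ALU i2 RAW r4
#2 head=3: add.ALU/st.MEM i3+i4 pair
#3 head=5: st.MEM/xor.ALU i5+i6 pair
#4 head=7: mul.MUL/xor.ALU i7+i8 pair
#5 head=9: sub.ALU i9 RAW r1
#6 head=10: mul.MUL i10 no-port MUL/MUL
#7 head=11: mul.MUL/blt.BR i11+i12 pair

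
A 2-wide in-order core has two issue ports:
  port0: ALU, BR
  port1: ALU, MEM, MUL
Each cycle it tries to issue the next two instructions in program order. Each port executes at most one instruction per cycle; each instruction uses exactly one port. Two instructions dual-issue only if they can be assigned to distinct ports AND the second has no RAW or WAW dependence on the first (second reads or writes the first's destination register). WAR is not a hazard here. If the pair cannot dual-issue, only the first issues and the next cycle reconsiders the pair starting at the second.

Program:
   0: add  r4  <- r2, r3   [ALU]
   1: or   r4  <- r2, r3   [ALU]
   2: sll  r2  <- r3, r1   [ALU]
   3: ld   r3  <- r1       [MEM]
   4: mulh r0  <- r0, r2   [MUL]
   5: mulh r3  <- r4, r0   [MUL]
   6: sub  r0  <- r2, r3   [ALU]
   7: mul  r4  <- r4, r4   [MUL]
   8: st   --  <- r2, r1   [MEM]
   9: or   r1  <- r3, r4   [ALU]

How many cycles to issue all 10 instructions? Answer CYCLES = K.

CYCLES = 7

  cy0 -> i0 (add) WAW r4
  cy1 -> i1,i2 (or/sll) 2-wide
  cy2 -> i3 (ld) no-port MEM/MUL
  cy3 -> i4 (mulh) no-port MUL/MUL
  cy4 -> i5 (mulh) RAW r3
  cy5 -> i6,i7 (sub/mul) 2-wide
  cy6 -> i8,i9 (st/or) 2-wide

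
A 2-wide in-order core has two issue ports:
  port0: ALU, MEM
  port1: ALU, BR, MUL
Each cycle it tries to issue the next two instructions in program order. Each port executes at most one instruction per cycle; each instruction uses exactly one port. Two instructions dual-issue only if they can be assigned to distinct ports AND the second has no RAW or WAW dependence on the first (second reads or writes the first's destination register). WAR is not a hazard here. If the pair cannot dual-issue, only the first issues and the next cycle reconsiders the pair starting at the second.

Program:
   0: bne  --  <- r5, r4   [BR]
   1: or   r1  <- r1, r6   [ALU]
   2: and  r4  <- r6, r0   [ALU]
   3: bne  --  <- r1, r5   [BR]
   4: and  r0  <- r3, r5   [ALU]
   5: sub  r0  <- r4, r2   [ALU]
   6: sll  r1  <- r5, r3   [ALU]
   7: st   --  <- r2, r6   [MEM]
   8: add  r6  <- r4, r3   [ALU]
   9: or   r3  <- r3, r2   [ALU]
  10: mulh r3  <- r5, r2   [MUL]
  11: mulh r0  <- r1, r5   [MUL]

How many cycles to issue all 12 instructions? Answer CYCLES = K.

CYCLES = 8

0. bne.BR/or.ALU @i0&i1  | pair
1. and.ALU/bne.BR @i2&i3  | pair
2. and.ALU @i4  | WAW r0
3. sub.ALU/sll.ALU @i5&i6  | pair
4. st.MEM/add.ALU @i7&i8  | pair
5. or.ALU @i9  | WAW r3
6. mulh.MUL @i10  | no-port MUL/MUL
7. mulh.MUL @i11  | tail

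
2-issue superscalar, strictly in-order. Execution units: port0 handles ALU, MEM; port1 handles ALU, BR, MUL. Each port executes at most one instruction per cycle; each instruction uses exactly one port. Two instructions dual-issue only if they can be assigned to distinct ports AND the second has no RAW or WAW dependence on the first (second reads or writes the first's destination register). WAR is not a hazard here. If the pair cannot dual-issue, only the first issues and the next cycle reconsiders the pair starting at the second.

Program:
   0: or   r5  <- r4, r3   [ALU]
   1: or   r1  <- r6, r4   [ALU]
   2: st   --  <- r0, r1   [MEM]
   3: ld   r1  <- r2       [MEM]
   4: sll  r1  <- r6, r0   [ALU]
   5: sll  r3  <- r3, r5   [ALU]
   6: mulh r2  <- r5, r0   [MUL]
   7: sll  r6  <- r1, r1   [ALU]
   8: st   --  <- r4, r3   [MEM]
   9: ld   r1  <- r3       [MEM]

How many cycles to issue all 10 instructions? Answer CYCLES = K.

CYCLES = 7

c0: i0/i1 or.ALU+or.ALU  dual
c1: i2 st.MEM  no-port MEM/MEM
c2: i3 ld.MEM  WAW r1
c3: i4/i5 sll.ALU+sll.ALU  dual
c4: i6/i7 mulh.MUL+sll.ALU  dual
c5: i8 st.MEM  no-port MEM/MEM
c6: i9 ld.MEM  tail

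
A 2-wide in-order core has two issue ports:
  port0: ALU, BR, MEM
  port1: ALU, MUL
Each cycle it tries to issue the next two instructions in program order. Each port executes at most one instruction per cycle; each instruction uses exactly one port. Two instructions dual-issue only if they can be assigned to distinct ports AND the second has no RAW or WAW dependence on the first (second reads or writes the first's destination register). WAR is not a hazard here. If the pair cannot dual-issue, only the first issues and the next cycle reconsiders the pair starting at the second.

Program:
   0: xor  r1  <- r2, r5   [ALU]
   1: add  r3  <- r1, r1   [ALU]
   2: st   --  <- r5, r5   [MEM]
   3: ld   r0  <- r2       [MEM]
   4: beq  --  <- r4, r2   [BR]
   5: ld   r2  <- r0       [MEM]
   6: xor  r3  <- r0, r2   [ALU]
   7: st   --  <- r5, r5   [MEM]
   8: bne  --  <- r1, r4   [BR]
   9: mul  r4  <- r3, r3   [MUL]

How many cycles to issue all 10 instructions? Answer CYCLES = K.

CYCLES = 7

0. xor.ALU @i0  | RAW r1
1. add.ALU st.MEM @i1/i2  | pair
2. ld.MEM @i3  | no-port MEM/BR
3. beq.BR @i4  | no-port BR/MEM
4. ld.MEM @i5  | RAW r2
5. xor.ALU st.MEM @i6/i7  | pair
6. bne.BR mul.MUL @i8/i9  | pair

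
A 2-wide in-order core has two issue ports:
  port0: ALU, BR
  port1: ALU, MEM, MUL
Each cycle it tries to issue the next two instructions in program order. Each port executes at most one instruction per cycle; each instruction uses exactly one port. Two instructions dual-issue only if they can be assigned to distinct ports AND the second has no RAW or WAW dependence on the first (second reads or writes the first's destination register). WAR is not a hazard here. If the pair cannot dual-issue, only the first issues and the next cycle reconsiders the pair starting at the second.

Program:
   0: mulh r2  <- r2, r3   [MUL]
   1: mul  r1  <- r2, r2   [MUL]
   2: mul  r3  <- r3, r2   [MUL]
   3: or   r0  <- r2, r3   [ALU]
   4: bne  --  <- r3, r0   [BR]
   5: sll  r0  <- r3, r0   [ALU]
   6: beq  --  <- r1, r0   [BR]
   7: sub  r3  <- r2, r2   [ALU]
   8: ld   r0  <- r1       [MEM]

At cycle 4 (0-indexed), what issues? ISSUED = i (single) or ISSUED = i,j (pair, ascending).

ISSUED = 4,5

0. mulh.MUL @i0  | no-port MUL/MUL
1. mul.MUL @i1  | no-port MUL/MUL
2. mul.MUL @i2  | RAW r3
3. or.ALU @i3  | RAW r0
4. bne.BR sll.ALU @i4&i5  | pair
5. beq.BR sub.ALU @i6&i7  | pair
6. ld.MEM @i8  | tail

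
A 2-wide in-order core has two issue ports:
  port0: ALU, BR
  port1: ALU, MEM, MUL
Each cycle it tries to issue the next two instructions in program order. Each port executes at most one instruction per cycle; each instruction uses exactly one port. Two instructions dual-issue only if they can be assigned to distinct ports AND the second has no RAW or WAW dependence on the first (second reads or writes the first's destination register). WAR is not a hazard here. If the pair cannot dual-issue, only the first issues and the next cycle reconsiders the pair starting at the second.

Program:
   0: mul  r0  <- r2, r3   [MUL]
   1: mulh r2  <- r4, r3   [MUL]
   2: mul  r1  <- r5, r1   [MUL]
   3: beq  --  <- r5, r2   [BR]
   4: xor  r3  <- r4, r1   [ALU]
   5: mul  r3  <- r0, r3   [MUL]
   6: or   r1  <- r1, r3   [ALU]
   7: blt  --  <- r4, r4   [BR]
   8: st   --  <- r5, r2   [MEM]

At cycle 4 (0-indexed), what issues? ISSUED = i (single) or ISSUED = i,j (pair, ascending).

[0] i0  mul.MUL  -- no-port MUL/MUL
[1] i1  mulh.MUL  -- no-port MUL/MUL
[2] i2/i3  mul.MUL beq.BR  -- 2-wide
[3] i4  xor.ALU  -- RAW+WAW r3
[4] i5  mul.MUL  -- RAW r3
[5] i6/i7  or.ALU blt.BR  -- 2-wide
[6] i8  st.MEM  -- tail

ISSUED = 5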